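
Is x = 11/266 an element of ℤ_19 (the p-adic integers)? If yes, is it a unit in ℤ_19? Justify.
x ∉ ℤ_19 (v_19(x) = -1 < 0)

ℤ_19 = {x ∈ ℚ_19 : v_19(x) ≥ 0} and ℤ_19^× = {x ∈ ℤ_19 : v_19(x) = 0}. Here v_19(11/266) = v_19(num) − v_19(den) = -1; compare against these criteria.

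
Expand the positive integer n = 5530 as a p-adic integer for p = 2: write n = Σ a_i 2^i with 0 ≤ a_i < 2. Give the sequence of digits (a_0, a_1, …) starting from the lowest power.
(a_0, a_1, …) = (0, 1, 0, 1, 1, 0, 0, 1, 1, 0, 1, 0, 1)

Repeated division by 2 gives the digits low-to-high: 5530 = 1·2^1 + 1·2^3 + 1·2^4 + 1·2^7 + 1·2^8 + 1·2^10 + 1·2^12. Digit sequence: (0, 1, 0, 1, 1, 0, 0, 1, 1, 0, 1, 0, 1).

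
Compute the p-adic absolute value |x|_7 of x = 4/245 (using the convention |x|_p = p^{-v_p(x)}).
|4/245|_7 = 49

Step 1 — compute v_7(x) by factoring powers of 7 out of the numerator and denominator: v_7(4/245) = -2. Step 2 — apply |x|_p = p^{-v_p(x)} = 7^{2} = 49.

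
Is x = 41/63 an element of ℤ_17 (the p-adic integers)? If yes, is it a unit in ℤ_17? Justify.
x ∈ ℤ_17^× (unit); v_17(x) = 0

ℤ_17 = {x ∈ ℚ_17 : v_17(x) ≥ 0} and ℤ_17^× = {x ∈ ℤ_17 : v_17(x) = 0}. Here v_17(41/63) = v_17(num) − v_17(den) = 0; compare against these criteria.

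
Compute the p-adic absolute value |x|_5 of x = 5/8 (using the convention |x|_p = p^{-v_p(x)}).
|5/8|_5 = 1/5

Step 1 — compute v_5(x) by factoring powers of 5 out of the numerator and denominator: v_5(5/8) = 1. Step 2 — apply |x|_p = p^{-v_p(x)} = 5^{-1} = 1/5.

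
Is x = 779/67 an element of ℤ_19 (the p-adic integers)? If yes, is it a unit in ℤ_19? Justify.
x ∈ ℤ_19 but not a unit; v_19(x) = 1 > 0

ℤ_19 = {x ∈ ℚ_19 : v_19(x) ≥ 0} and ℤ_19^× = {x ∈ ℤ_19 : v_19(x) = 0}. Here v_19(779/67) = v_19(num) − v_19(den) = 1; compare against these criteria.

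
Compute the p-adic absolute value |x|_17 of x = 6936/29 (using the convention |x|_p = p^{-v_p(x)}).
|6936/29|_17 = 1/289

Step 1 — compute v_17(x) by factoring powers of 17 out of the numerator and denominator: v_17(6936/29) = 2. Step 2 — apply |x|_p = p^{-v_p(x)} = 17^{-2} = 1/289.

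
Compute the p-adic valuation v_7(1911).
v_7(1911) = 2

v_7(n) is the largest exponent k such that 7^k divides n. Factor out: 1911 = 7^2 · 39. (Sign doesn't affect v_p.) So v_7(1911) = 2.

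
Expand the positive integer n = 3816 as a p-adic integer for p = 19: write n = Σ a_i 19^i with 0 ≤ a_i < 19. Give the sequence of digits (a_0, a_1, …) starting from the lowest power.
(a_0, a_1, …) = (16, 10, 10)

Repeated division by 19 gives the digits low-to-high: 3816 = 16 + 10·19^1 + 10·19^2. Digit sequence: (16, 10, 10).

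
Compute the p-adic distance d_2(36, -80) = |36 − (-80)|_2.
d_2(36, -80) = 1/4

Step 1 — x − y = 36 − (-80) = 116. Step 2 — v_2(116) = 2 (factor: 116 = (2^2 · 29); the sign does not affect v_p). Step 3 — |x − y|_2 = 2^{-2} = 1/4.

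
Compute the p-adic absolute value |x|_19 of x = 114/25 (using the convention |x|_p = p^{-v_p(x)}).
|114/25|_19 = 1/19

Step 1 — compute v_19(x) by factoring powers of 19 out of the numerator and denominator: v_19(114/25) = 1. Step 2 — apply |x|_p = p^{-v_p(x)} = 19^{-1} = 1/19.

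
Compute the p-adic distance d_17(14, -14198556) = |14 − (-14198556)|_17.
d_17(14, -14198556) = 1/1419857

Step 1 — x − y = 14 − (-14198556) = 14198570. Step 2 — v_17(14198570) = 5 (factor: 14198570 = (17^5 · 10); the sign does not affect v_p). Step 3 — |x − y|_17 = 17^{-5} = 1/1419857.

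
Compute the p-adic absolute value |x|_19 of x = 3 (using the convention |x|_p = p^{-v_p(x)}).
|3|_19 = 1

Step 1 — compute v_19(x) by factoring powers of 19 out of the numerator and denominator: v_19(3) = 0. Step 2 — apply |x|_p = p^{-v_p(x)} = 19^{0} = 1.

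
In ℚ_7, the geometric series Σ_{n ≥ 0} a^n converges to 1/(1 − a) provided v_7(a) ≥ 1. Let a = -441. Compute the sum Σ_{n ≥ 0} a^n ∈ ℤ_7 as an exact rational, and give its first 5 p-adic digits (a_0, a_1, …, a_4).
Σ a^n = 1/(1 − a) = 1/442;  first 5 digits = (1, 0, 5, 5, 3)

v_7(a) = 2 ≥ 1, so the series converges in ℤ_7 to 1/(1 − a) = 1/(1 − (-441)) = 1/442. Expand this rational in ℤ_7: compute digits iteratively via d_i = x_i mod 7, x_{i+1} = (x_i − d_i)/7. The first 5 digits are (1, 0, 5, 5, 3).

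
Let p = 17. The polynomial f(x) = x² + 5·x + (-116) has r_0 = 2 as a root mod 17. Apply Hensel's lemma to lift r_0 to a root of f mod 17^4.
r_3 = 55983 (mod 83521)

Hensel: r_{i+1} = r_i − f(r_i)·(f′(r_i))^{-1} mod 17^{i+2}, f′(x) = 2x + 5. Iterate:
  r_0 = 2 (mod 17)
  r_1 = 206 (mod 289)
  r_2 = 1940 (mod 4913)
  r_3 = 55983 (mod 83521)
Final: r = 55983 satisfies f(r) ≡ 0 mod 17^4.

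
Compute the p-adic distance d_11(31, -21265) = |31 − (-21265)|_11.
d_11(31, -21265) = 1/1331

Step 1 — x − y = 31 − (-21265) = 21296. Step 2 — v_11(21296) = 3 (factor: 21296 = (11^3 · 16); the sign does not affect v_p). Step 3 — |x − y|_11 = 11^{-3} = 1/1331.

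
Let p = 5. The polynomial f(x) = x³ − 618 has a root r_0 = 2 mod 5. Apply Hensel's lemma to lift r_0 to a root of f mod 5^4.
r_3 = 332 (mod 625)

Hensel: r_{i+1} = r_i − f(r_i)/f′(r_i) mod 5^{i+2}, where f′(x) = 3x². Iterate:
  r_0 = 2 (mod 5)
  r_1 = 7 (mod 25)
  r_2 = 82 (mod 125)
  r_3 = 332 (mod 625)
Final: r = 332 with f(r) ≡ 0 mod 5^4.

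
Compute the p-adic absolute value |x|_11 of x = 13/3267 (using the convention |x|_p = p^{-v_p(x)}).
|13/3267|_11 = 121

Step 1 — compute v_11(x) by factoring powers of 11 out of the numerator and denominator: v_11(13/3267) = -2. Step 2 — apply |x|_p = p^{-v_p(x)} = 11^{2} = 121.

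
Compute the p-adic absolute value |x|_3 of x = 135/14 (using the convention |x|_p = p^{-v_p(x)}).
|135/14|_3 = 1/27

Step 1 — compute v_3(x) by factoring powers of 3 out of the numerator and denominator: v_3(135/14) = 3. Step 2 — apply |x|_p = p^{-v_p(x)} = 3^{-3} = 1/27.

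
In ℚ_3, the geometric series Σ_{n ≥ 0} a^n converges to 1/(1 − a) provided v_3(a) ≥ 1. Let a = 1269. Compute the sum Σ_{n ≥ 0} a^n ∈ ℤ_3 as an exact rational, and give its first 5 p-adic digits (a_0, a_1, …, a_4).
Σ a^n = 1/(1 − a) = -1/1268;  first 5 digits = (1, 0, 0, 2, 0)

v_3(a) = 3 ≥ 1, so the series converges in ℤ_3 to 1/(1 − a) = 1/(1 − 1269) = -1/1268. Expand this rational in ℤ_3: compute digits iteratively via d_i = x_i mod 3, x_{i+1} = (x_i − d_i)/3. The first 5 digits are (1, 0, 0, 2, 0).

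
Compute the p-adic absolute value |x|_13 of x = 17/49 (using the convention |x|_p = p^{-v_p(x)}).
|17/49|_13 = 1

Step 1 — compute v_13(x) by factoring powers of 13 out of the numerator and denominator: v_13(17/49) = 0. Step 2 — apply |x|_p = p^{-v_p(x)} = 13^{0} = 1.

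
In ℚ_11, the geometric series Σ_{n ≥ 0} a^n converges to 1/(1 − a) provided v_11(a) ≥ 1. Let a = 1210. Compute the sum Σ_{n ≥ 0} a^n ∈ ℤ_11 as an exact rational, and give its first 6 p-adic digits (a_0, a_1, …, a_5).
Σ a^n = 1/(1 − a) = -1/1209;  first 6 digits = (1, 0, 10, 0, 1, 9)

v_11(a) = 2 ≥ 1, so the series converges in ℤ_11 to 1/(1 − a) = 1/(1 − 1210) = -1/1209. Expand this rational in ℤ_11: compute digits iteratively via d_i = x_i mod 11, x_{i+1} = (x_i − d_i)/11. The first 6 digits are (1, 0, 10, 0, 1, 9).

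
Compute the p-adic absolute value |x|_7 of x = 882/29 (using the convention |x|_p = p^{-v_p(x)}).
|882/29|_7 = 1/49

Step 1 — compute v_7(x) by factoring powers of 7 out of the numerator and denominator: v_7(882/29) = 2. Step 2 — apply |x|_p = p^{-v_p(x)} = 7^{-2} = 1/49.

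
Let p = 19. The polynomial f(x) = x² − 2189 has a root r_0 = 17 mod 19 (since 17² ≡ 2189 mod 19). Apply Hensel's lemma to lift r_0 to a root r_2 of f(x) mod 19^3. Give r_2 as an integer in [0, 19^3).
r_2 = 1708 (mod 6859)

Hensel's recurrence: r_{i+1} = r_i − f(r_i)·(f′(r_i))^{-1} mod 19^{i+2}, with f′(x) = 2x. Iterate:
  r_0 = 17 (mod 19)
  r_1 = 264 (mod 361)
  r_2 = 1708 (mod 6859)
Final: r_2 = 1708, and one checks f(r_2) ≡ 0 mod 19^3.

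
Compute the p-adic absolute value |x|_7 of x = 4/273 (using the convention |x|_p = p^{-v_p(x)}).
|4/273|_7 = 7

Step 1 — compute v_7(x) by factoring powers of 7 out of the numerator and denominator: v_7(4/273) = -1. Step 2 — apply |x|_p = p^{-v_p(x)} = 7^{1} = 7.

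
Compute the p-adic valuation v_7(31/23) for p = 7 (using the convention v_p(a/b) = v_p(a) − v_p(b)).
v_7(31/23) = 0

Factor powers of 7 from the numerator and denominator of the reduced fraction: 31 = 7^0 · 31 and 23 = 7^0 · 23. Apply v_p(a/b) = v_p(a) − v_p(b): v_7(31/23) = 0 − 0 = 0.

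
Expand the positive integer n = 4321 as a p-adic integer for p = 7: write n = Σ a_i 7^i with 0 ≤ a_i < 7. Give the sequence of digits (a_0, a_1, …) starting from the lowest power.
(a_0, a_1, …) = (2, 1, 4, 5, 1)

Repeated division by 7 gives the digits low-to-high: 4321 = 2 + 1·7^1 + 4·7^2 + 5·7^3 + 1·7^4. Digit sequence: (2, 1, 4, 5, 1).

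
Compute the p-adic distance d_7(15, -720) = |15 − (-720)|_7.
d_7(15, -720) = 1/49

Step 1 — x − y = 15 − (-720) = 735. Step 2 — v_7(735) = 2 (factor: 735 = (7^2 · 15); the sign does not affect v_p). Step 3 — |x − y|_7 = 7^{-2} = 1/49.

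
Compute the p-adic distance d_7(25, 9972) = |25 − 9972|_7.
d_7(25, 9972) = 1/343

Step 1 — x − y = 25 − 9972 = -9947. Step 2 — v_7(-9947) = 3 (factor: -9947 = −(7^3 · 29); the sign does not affect v_p). Step 3 — |x − y|_7 = 7^{-3} = 1/343.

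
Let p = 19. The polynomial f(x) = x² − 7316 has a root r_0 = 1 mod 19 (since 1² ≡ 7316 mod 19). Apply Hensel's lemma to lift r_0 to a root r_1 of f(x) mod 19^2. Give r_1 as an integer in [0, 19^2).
r_1 = 229 (mod 361)

Hensel's recurrence: r_{i+1} = r_i − f(r_i)·(f′(r_i))^{-1} mod 19^{i+2}, with f′(x) = 2x. Iterate:
  r_0 = 1 (mod 19)
  r_1 = 229 (mod 361)
Final: r_1 = 229, and one checks f(r_1) ≡ 0 mod 19^2.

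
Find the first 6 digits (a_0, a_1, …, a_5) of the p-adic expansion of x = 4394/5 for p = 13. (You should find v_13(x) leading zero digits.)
(a_0, …, a_5) = (0, 0, 0, 3, 5, 10)

v_13(4394/5) = 3, so a_0 = ... = a_2 = 0. Factor out: x = 13^3 · u with u = 2/5 a unit in ℤ_13. Expand u iteratively via a_{v+i} = u_i mod 13, u_{i+1} = (u_i − a_{v+i})/13:
  u_0 = 2/5;  a_3 = 3;  u_1 = (u_0 − 3)/13 = -1/5
  u_1 = -1/5;  a_4 = 5;  u_2 = (u_1 − 5)/13 = -2/5
  u_2 = -2/5;  a_5 = 10;  u_3 = (u_2 − 10)/13 = -4/5
Digits: (0, 0, 0, 3, 5, 10).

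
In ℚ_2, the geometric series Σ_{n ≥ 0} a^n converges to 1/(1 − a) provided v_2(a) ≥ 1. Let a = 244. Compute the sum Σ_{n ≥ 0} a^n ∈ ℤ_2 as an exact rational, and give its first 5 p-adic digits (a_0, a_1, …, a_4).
Σ a^n = 1/(1 − a) = -1/243;  first 5 digits = (1, 0, 1, 0, 0)

v_2(a) = 2 ≥ 1, so the series converges in ℤ_2 to 1/(1 − a) = 1/(1 − 244) = -1/243. Expand this rational in ℤ_2: compute digits iteratively via d_i = x_i mod 2, x_{i+1} = (x_i − d_i)/2. The first 5 digits are (1, 0, 1, 0, 0).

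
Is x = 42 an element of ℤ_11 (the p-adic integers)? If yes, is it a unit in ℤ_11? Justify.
x ∈ ℤ_11^× (unit); v_11(x) = 0

ℤ_11 = {x ∈ ℚ_11 : v_11(x) ≥ 0} and ℤ_11^× = {x ∈ ℤ_11 : v_11(x) = 0}. Here v_11(42) = v_11(num) − v_11(den) = 0; compare against these criteria.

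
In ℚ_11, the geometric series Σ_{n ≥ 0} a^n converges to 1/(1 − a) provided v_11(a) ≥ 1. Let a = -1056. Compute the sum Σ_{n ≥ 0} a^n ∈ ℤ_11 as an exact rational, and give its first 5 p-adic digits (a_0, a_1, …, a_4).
Σ a^n = 1/(1 − a) = 1/1057;  first 5 digits = (1, 3, 0, 6, 4)

v_11(a) = 1 ≥ 1, so the series converges in ℤ_11 to 1/(1 − a) = 1/(1 − (-1056)) = 1/1057. Expand this rational in ℤ_11: compute digits iteratively via d_i = x_i mod 11, x_{i+1} = (x_i − d_i)/11. The first 5 digits are (1, 3, 0, 6, 4).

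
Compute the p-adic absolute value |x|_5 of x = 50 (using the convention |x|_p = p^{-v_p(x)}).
|50|_5 = 1/25

Step 1 — compute v_5(x) by factoring powers of 5 out of the numerator and denominator: v_5(50) = 2. Step 2 — apply |x|_p = p^{-v_p(x)} = 5^{-2} = 1/25.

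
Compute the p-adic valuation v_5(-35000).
v_5(-35000) = 4

v_5(n) is the largest exponent k such that 5^k divides n. Factor out: -35000 = -5^4 · 56. (Sign doesn't affect v_p.) So v_5(-35000) = 4.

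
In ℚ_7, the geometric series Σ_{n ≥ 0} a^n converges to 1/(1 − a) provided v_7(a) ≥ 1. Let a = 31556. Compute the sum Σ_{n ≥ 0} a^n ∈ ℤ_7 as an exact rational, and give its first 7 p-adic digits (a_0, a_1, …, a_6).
Σ a^n = 1/(1 − a) = -1/31555;  first 7 digits = (1, 0, 0, 1, 6, 1, 1)

v_7(a) = 3 ≥ 1, so the series converges in ℤ_7 to 1/(1 − a) = 1/(1 − 31556) = -1/31555. Expand this rational in ℤ_7: compute digits iteratively via d_i = x_i mod 7, x_{i+1} = (x_i − d_i)/7. The first 7 digits are (1, 0, 0, 1, 6, 1, 1).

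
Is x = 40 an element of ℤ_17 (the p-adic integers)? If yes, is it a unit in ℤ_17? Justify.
x ∈ ℤ_17^× (unit); v_17(x) = 0

ℤ_17 = {x ∈ ℚ_17 : v_17(x) ≥ 0} and ℤ_17^× = {x ∈ ℤ_17 : v_17(x) = 0}. Here v_17(40) = v_17(num) − v_17(den) = 0; compare against these criteria.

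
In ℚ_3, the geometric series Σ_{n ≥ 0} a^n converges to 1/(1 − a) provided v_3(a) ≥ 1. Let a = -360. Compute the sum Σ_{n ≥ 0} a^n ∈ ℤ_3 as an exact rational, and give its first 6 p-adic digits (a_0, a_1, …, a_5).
Σ a^n = 1/(1 − a) = 1/361;  first 6 digits = (1, 0, 2, 1, 2, 0)

v_3(a) = 2 ≥ 1, so the series converges in ℤ_3 to 1/(1 − a) = 1/(1 − (-360)) = 1/361. Expand this rational in ℤ_3: compute digits iteratively via d_i = x_i mod 3, x_{i+1} = (x_i − d_i)/3. The first 6 digits are (1, 0, 2, 1, 2, 0).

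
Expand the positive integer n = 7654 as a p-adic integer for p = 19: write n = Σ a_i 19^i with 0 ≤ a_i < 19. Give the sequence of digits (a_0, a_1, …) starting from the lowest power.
(a_0, a_1, …) = (16, 3, 2, 1)

Repeated division by 19 gives the digits low-to-high: 7654 = 16 + 3·19^1 + 2·19^2 + 1·19^3. Digit sequence: (16, 3, 2, 1).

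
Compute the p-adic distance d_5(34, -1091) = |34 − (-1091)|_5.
d_5(34, -1091) = 1/125

Step 1 — x − y = 34 − (-1091) = 1125. Step 2 — v_5(1125) = 3 (factor: 1125 = (5^3 · 9); the sign does not affect v_p). Step 3 — |x − y|_5 = 5^{-3} = 1/125.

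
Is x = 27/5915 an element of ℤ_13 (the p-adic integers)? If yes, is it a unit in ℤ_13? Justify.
x ∉ ℤ_13 (v_13(x) = -2 < 0)

ℤ_13 = {x ∈ ℚ_13 : v_13(x) ≥ 0} and ℤ_13^× = {x ∈ ℤ_13 : v_13(x) = 0}. Here v_13(27/5915) = v_13(num) − v_13(den) = -2; compare against these criteria.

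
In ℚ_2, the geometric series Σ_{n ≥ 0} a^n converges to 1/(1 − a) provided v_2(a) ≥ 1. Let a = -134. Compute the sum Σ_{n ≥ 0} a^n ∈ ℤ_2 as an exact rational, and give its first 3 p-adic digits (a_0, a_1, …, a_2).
Σ a^n = 1/(1 − a) = 1/135;  first 3 digits = (1, 1, 1)

v_2(a) = 1 ≥ 1, so the series converges in ℤ_2 to 1/(1 − a) = 1/(1 − (-134)) = 1/135. Expand this rational in ℤ_2: compute digits iteratively via d_i = x_i mod 2, x_{i+1} = (x_i − d_i)/2. The first 3 digits are (1, 1, 1).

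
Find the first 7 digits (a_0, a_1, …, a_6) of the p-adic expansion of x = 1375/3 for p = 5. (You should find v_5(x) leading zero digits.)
(a_0, …, a_6) = (0, 0, 0, 2, 2, 3, 1)

v_5(1375/3) = 3, so a_0 = ... = a_2 = 0. Factor out: x = 5^3 · u with u = 11/3 a unit in ℤ_5. Expand u iteratively via a_{v+i} = u_i mod 5, u_{i+1} = (u_i − a_{v+i})/5:
  u_0 = 11/3;  a_3 = 2;  u_1 = (u_0 − 2)/5 = 1/3
  u_1 = 1/3;  a_4 = 2;  u_2 = (u_1 − 2)/5 = -1/3
  u_2 = -1/3;  a_5 = 3;  u_3 = (u_2 − 3)/5 = -2/3
  u_3 = -2/3;  a_6 = 1;  u_4 = (u_3 − 1)/5 = -1/3
Digits: (0, 0, 0, 2, 2, 3, 1).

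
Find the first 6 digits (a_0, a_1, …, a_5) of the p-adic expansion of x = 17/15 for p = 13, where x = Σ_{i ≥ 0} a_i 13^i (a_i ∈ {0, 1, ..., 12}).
(a_0, …, a_5) = (2, 6, 3, 11, 0, 6)

v_13(17/15) = 0 (numerator and denominator both coprime to 13), so x ∈ ℤ_13^×. Compute digits iteratively via a_i = x_i mod 13, x_{i+1} = (x_i − a_i)/13, with x_0 = x:
  x_0 = 17/15;  a_0 = 2;  x_1 = (x_0 − 2)/13 = -1/15
  x_1 = -1/15;  a_1 = 6;  x_2 = (x_1 − 6)/13 = -7/15
  x_2 = -7/15;  a_2 = 3;  x_3 = (x_2 − 3)/13 = -4/15
  x_3 = -4/15;  a_3 = 11;  x_4 = (x_3 − 11)/13 = -13/15
  x_4 = -13/15;  a_4 = 0;  x_5 = (x_4 − 0)/13 = -1/15
  x_5 = -1/15;  a_5 = 6;  x_6 = (x_5 − 6)/13 = -7/15
Digits: (2, 6, 3, 11, 0, 6).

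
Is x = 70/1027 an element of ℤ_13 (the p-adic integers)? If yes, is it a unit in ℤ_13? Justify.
x ∉ ℤ_13 (v_13(x) = -1 < 0)

ℤ_13 = {x ∈ ℚ_13 : v_13(x) ≥ 0} and ℤ_13^× = {x ∈ ℤ_13 : v_13(x) = 0}. Here v_13(70/1027) = v_13(num) − v_13(den) = -1; compare against these criteria.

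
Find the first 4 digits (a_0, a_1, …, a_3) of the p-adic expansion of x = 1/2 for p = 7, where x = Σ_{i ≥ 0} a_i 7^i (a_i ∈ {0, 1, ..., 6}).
(a_0, …, a_3) = (4, 3, 3, 3)

v_7(1/2) = 0 (numerator and denominator both coprime to 7), so x ∈ ℤ_7^×. Compute digits iteratively via a_i = x_i mod 7, x_{i+1} = (x_i − a_i)/7, with x_0 = x:
  x_0 = 1/2;  a_0 = 4;  x_1 = (x_0 − 4)/7 = -1/2
  x_1 = -1/2;  a_1 = 3;  x_2 = (x_1 − 3)/7 = -1/2
  x_2 = -1/2;  a_2 = 3;  x_3 = (x_2 − 3)/7 = -1/2
  x_3 = -1/2;  a_3 = 3;  x_4 = (x_3 − 3)/7 = -1/2
Digits: (4, 3, 3, 3).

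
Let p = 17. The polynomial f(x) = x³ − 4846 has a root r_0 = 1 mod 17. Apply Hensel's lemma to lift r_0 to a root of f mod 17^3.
r_2 = 2194 (mod 4913)

Hensel: r_{i+1} = r_i − f(r_i)/f′(r_i) mod 17^{i+2}, where f′(x) = 3x². Iterate:
  r_0 = 1 (mod 17)
  r_1 = 171 (mod 289)
  r_2 = 2194 (mod 4913)
Final: r = 2194 with f(r) ≡ 0 mod 17^3.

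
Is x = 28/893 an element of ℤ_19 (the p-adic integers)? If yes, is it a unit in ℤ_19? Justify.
x ∉ ℤ_19 (v_19(x) = -1 < 0)

ℤ_19 = {x ∈ ℚ_19 : v_19(x) ≥ 0} and ℤ_19^× = {x ∈ ℤ_19 : v_19(x) = 0}. Here v_19(28/893) = v_19(num) − v_19(den) = -1; compare against these criteria.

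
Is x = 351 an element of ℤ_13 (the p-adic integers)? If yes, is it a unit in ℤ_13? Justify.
x ∈ ℤ_13 but not a unit; v_13(x) = 1 > 0

ℤ_13 = {x ∈ ℚ_13 : v_13(x) ≥ 0} and ℤ_13^× = {x ∈ ℤ_13 : v_13(x) = 0}. Here v_13(351) = v_13(num) − v_13(den) = 1; compare against these criteria.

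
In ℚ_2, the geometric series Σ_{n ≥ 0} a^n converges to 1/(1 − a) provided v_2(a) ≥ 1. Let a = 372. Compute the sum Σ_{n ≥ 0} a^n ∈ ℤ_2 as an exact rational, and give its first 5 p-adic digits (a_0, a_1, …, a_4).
Σ a^n = 1/(1 − a) = -1/371;  first 5 digits = (1, 0, 1, 0, 0)

v_2(a) = 2 ≥ 1, so the series converges in ℤ_2 to 1/(1 − a) = 1/(1 − 372) = -1/371. Expand this rational in ℤ_2: compute digits iteratively via d_i = x_i mod 2, x_{i+1} = (x_i − d_i)/2. The first 5 digits are (1, 0, 1, 0, 0).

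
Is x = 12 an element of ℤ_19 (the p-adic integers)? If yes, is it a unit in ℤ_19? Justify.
x ∈ ℤ_19^× (unit); v_19(x) = 0

ℤ_19 = {x ∈ ℚ_19 : v_19(x) ≥ 0} and ℤ_19^× = {x ∈ ℤ_19 : v_19(x) = 0}. Here v_19(12) = v_19(num) − v_19(den) = 0; compare against these criteria.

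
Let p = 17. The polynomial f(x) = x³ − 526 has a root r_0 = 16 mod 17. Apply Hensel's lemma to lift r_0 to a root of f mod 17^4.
r_3 = 13565 (mod 83521)

Hensel: r_{i+1} = r_i − f(r_i)/f′(r_i) mod 17^{i+2}, where f′(x) = 3x². Iterate:
  r_0 = 16 (mod 17)
  r_1 = 271 (mod 289)
  r_2 = 3739 (mod 4913)
  r_3 = 13565 (mod 83521)
Final: r = 13565 with f(r) ≡ 0 mod 17^4.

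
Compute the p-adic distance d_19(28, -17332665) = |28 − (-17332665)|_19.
d_19(28, -17332665) = 1/2476099

Step 1 — x − y = 28 − (-17332665) = 17332693. Step 2 — v_19(17332693) = 5 (factor: 17332693 = (19^5 · 7); the sign does not affect v_p). Step 3 — |x − y|_19 = 19^{-5} = 1/2476099.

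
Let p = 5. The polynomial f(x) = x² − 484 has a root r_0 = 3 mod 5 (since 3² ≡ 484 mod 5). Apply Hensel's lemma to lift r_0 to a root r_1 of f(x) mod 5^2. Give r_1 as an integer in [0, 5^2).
r_1 = 3 (mod 25)

Hensel's recurrence: r_{i+1} = r_i − f(r_i)·(f′(r_i))^{-1} mod 5^{i+2}, with f′(x) = 2x. Iterate:
  r_0 = 3 (mod 5)
  r_1 = 3 (mod 25)
Final: r_1 = 3, and one checks f(r_1) ≡ 0 mod 5^2.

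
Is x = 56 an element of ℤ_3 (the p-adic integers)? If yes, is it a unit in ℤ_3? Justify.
x ∈ ℤ_3^× (unit); v_3(x) = 0

ℤ_3 = {x ∈ ℚ_3 : v_3(x) ≥ 0} and ℤ_3^× = {x ∈ ℤ_3 : v_3(x) = 0}. Here v_3(56) = v_3(num) − v_3(den) = 0; compare against these criteria.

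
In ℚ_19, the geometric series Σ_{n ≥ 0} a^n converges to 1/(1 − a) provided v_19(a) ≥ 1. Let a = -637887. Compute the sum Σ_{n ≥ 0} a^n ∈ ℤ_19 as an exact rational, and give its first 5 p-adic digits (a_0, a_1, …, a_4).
Σ a^n = 1/(1 − a) = 1/637888;  first 5 digits = (1, 0, 0, 2, 14)

v_19(a) = 3 ≥ 1, so the series converges in ℤ_19 to 1/(1 − a) = 1/(1 − (-637887)) = 1/637888. Expand this rational in ℤ_19: compute digits iteratively via d_i = x_i mod 19, x_{i+1} = (x_i − d_i)/19. The first 5 digits are (1, 0, 0, 2, 14).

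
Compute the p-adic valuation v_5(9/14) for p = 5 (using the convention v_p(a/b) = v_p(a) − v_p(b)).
v_5(9/14) = 0

Factor powers of 5 from the numerator and denominator of the reduced fraction: 9 = 5^0 · 9 and 14 = 5^0 · 14. Apply v_p(a/b) = v_p(a) − v_p(b): v_5(9/14) = 0 − 0 = 0.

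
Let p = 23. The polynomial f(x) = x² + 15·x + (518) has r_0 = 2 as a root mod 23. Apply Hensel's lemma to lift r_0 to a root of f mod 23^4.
r_3 = 36112 (mod 279841)

Hensel: r_{i+1} = r_i − f(r_i)·(f′(r_i))^{-1} mod 23^{i+2}, f′(x) = 2x + 15. Iterate:
  r_0 = 2 (mod 23)
  r_1 = 140 (mod 529)
  r_2 = 11778 (mod 12167)
  r_3 = 36112 (mod 279841)
Final: r = 36112 satisfies f(r) ≡ 0 mod 23^4.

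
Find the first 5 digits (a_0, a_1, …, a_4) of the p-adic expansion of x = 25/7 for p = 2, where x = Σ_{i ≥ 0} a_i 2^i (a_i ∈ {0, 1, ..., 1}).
(a_0, …, a_4) = (1, 1, 1, 1, 1)

v_2(25/7) = 0 (numerator and denominator both coprime to 2), so x ∈ ℤ_2^×. Compute digits iteratively via a_i = x_i mod 2, x_{i+1} = (x_i − a_i)/2, with x_0 = x:
  x_0 = 25/7;  a_0 = 1;  x_1 = (x_0 − 1)/2 = 9/7
  x_1 = 9/7;  a_1 = 1;  x_2 = (x_1 − 1)/2 = 1/7
  x_2 = 1/7;  a_2 = 1;  x_3 = (x_2 − 1)/2 = -3/7
  x_3 = -3/7;  a_3 = 1;  x_4 = (x_3 − 1)/2 = -5/7
  x_4 = -5/7;  a_4 = 1;  x_5 = (x_4 − 1)/2 = -6/7
Digits: (1, 1, 1, 1, 1).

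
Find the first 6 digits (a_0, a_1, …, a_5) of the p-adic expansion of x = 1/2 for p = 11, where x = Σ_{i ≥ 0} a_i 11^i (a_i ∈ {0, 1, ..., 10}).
(a_0, …, a_5) = (6, 5, 5, 5, 5, 5)

v_11(1/2) = 0 (numerator and denominator both coprime to 11), so x ∈ ℤ_11^×. Compute digits iteratively via a_i = x_i mod 11, x_{i+1} = (x_i − a_i)/11, with x_0 = x:
  x_0 = 1/2;  a_0 = 6;  x_1 = (x_0 − 6)/11 = -1/2
  x_1 = -1/2;  a_1 = 5;  x_2 = (x_1 − 5)/11 = -1/2
  x_2 = -1/2;  a_2 = 5;  x_3 = (x_2 − 5)/11 = -1/2
  x_3 = -1/2;  a_3 = 5;  x_4 = (x_3 − 5)/11 = -1/2
  x_4 = -1/2;  a_4 = 5;  x_5 = (x_4 − 5)/11 = -1/2
  x_5 = -1/2;  a_5 = 5;  x_6 = (x_5 − 5)/11 = -1/2
Digits: (6, 5, 5, 5, 5, 5).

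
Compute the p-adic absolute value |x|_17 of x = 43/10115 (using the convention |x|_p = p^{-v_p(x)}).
|43/10115|_17 = 289

Step 1 — compute v_17(x) by factoring powers of 17 out of the numerator and denominator: v_17(43/10115) = -2. Step 2 — apply |x|_p = p^{-v_p(x)} = 17^{2} = 289.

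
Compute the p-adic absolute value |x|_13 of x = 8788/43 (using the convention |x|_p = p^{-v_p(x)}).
|8788/43|_13 = 1/2197

Step 1 — compute v_13(x) by factoring powers of 13 out of the numerator and denominator: v_13(8788/43) = 3. Step 2 — apply |x|_p = p^{-v_p(x)} = 13^{-3} = 1/2197.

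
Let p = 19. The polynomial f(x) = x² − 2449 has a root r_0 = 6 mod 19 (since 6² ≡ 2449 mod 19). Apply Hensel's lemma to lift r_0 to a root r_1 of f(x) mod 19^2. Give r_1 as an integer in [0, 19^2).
r_1 = 177 (mod 361)

Hensel's recurrence: r_{i+1} = r_i − f(r_i)·(f′(r_i))^{-1} mod 19^{i+2}, with f′(x) = 2x. Iterate:
  r_0 = 6 (mod 19)
  r_1 = 177 (mod 361)
Final: r_1 = 177, and one checks f(r_1) ≡ 0 mod 19^2.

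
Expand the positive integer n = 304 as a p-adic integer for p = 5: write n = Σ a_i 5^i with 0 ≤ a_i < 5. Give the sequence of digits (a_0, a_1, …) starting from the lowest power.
(a_0, a_1, …) = (4, 0, 2, 2)

Repeated division by 5 gives the digits low-to-high: 304 = 4 + 2·5^2 + 2·5^3. Digit sequence: (4, 0, 2, 2).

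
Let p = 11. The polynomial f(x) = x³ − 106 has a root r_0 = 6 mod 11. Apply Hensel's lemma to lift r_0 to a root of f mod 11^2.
r_1 = 61 (mod 121)

Hensel: r_{i+1} = r_i − f(r_i)/f′(r_i) mod 11^{i+2}, where f′(x) = 3x². Iterate:
  r_0 = 6 (mod 11)
  r_1 = 61 (mod 121)
Final: r = 61 with f(r) ≡ 0 mod 11^2.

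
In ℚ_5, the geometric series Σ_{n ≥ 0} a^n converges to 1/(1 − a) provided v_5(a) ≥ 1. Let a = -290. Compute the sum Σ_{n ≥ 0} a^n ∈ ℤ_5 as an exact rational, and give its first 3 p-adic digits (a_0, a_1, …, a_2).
Σ a^n = 1/(1 − a) = 1/291;  first 3 digits = (1, 2, 2)

v_5(a) = 1 ≥ 1, so the series converges in ℤ_5 to 1/(1 − a) = 1/(1 − (-290)) = 1/291. Expand this rational in ℤ_5: compute digits iteratively via d_i = x_i mod 5, x_{i+1} = (x_i − d_i)/5. The first 3 digits are (1, 2, 2).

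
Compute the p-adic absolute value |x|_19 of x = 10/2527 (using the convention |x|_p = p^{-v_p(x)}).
|10/2527|_19 = 361

Step 1 — compute v_19(x) by factoring powers of 19 out of the numerator and denominator: v_19(10/2527) = -2. Step 2 — apply |x|_p = p^{-v_p(x)} = 19^{2} = 361.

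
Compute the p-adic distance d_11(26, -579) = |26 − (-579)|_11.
d_11(26, -579) = 1/121

Step 1 — x − y = 26 − (-579) = 605. Step 2 — v_11(605) = 2 (factor: 605 = (11^2 · 5); the sign does not affect v_p). Step 3 — |x − y|_11 = 11^{-2} = 1/121.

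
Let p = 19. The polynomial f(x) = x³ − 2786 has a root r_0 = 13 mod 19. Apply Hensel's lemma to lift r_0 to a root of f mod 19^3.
r_2 = 336 (mod 6859)

Hensel: r_{i+1} = r_i − f(r_i)/f′(r_i) mod 19^{i+2}, where f′(x) = 3x². Iterate:
  r_0 = 13 (mod 19)
  r_1 = 336 (mod 361)
  r_2 = 336 (mod 6859)
Final: r = 336 with f(r) ≡ 0 mod 19^3.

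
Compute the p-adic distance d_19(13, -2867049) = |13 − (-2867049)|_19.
d_19(13, -2867049) = 1/130321

Step 1 — x − y = 13 − (-2867049) = 2867062. Step 2 — v_19(2867062) = 4 (factor: 2867062 = (19^4 · 22); the sign does not affect v_p). Step 3 — |x − y|_19 = 19^{-4} = 1/130321.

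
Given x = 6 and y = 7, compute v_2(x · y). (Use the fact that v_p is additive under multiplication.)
v_2(42) = 1

v_p(x) = 1 (factor: 6 = 2^1 · 3); v_p(y) = 0 (factor: 7 = 2^0 · 7). Additivity: v_p(xy) = v_p(x) + v_p(y) = 1 + 0 = 1. (Direct check: xy = 42 = 2^1 · (21).)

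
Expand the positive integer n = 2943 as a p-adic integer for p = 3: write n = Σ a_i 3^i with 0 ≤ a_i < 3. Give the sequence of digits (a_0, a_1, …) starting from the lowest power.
(a_0, a_1, …) = (0, 0, 0, 1, 0, 0, 1, 1)

Repeated division by 3 gives the digits low-to-high: 2943 = 1·3^3 + 1·3^6 + 1·3^7. Digit sequence: (0, 0, 0, 1, 0, 0, 1, 1).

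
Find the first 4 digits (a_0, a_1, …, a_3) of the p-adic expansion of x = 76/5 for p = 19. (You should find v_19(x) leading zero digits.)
(a_0, …, a_3) = (0, 16, 3, 15)

v_19(76/5) = 1, so a_0 = ... = a_0 = 0. Factor out: x = 19^1 · u with u = 4/5 a unit in ℤ_19. Expand u iteratively via a_{v+i} = u_i mod 19, u_{i+1} = (u_i − a_{v+i})/19:
  u_0 = 4/5;  a_1 = 16;  u_1 = (u_0 − 16)/19 = -4/5
  u_1 = -4/5;  a_2 = 3;  u_2 = (u_1 − 3)/19 = -1/5
  u_2 = -1/5;  a_3 = 15;  u_3 = (u_2 − 15)/19 = -4/5
Digits: (0, 16, 3, 15).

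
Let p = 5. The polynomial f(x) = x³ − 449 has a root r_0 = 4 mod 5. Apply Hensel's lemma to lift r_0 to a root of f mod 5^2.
r_1 = 24 (mod 25)

Hensel: r_{i+1} = r_i − f(r_i)/f′(r_i) mod 5^{i+2}, where f′(x) = 3x². Iterate:
  r_0 = 4 (mod 5)
  r_1 = 24 (mod 25)
Final: r = 24 with f(r) ≡ 0 mod 5^2.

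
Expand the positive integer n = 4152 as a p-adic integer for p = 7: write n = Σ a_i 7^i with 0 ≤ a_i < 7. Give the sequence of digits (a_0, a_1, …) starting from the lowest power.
(a_0, a_1, …) = (1, 5, 0, 5, 1)

Repeated division by 7 gives the digits low-to-high: 4152 = 1 + 5·7^1 + 5·7^3 + 1·7^4. Digit sequence: (1, 5, 0, 5, 1).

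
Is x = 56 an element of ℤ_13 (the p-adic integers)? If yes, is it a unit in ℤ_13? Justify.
x ∈ ℤ_13^× (unit); v_13(x) = 0

ℤ_13 = {x ∈ ℚ_13 : v_13(x) ≥ 0} and ℤ_13^× = {x ∈ ℤ_13 : v_13(x) = 0}. Here v_13(56) = v_13(num) − v_13(den) = 0; compare against these criteria.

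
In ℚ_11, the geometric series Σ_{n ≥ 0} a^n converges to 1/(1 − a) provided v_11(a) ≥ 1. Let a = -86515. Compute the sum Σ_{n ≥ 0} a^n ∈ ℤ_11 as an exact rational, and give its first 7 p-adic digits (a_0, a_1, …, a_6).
Σ a^n = 1/(1 − a) = 1/86516;  first 7 digits = (1, 0, 0, 1, 5, 10, 0)

v_11(a) = 3 ≥ 1, so the series converges in ℤ_11 to 1/(1 − a) = 1/(1 − (-86515)) = 1/86516. Expand this rational in ℤ_11: compute digits iteratively via d_i = x_i mod 11, x_{i+1} = (x_i − d_i)/11. The first 7 digits are (1, 0, 0, 1, 5, 10, 0).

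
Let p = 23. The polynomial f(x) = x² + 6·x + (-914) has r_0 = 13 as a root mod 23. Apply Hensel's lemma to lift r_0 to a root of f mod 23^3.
r_2 = 3026 (mod 12167)

Hensel: r_{i+1} = r_i − f(r_i)·(f′(r_i))^{-1} mod 23^{i+2}, f′(x) = 2x + 6. Iterate:
  r_0 = 13 (mod 23)
  r_1 = 381 (mod 529)
  r_2 = 3026 (mod 12167)
Final: r = 3026 satisfies f(r) ≡ 0 mod 23^3.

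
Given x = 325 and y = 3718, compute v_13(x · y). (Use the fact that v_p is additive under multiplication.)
v_13(1208350) = 3

v_p(x) = 1 (factor: 325 = 13^1 · 25); v_p(y) = 2 (factor: 3718 = 13^2 · 22). Additivity: v_p(xy) = v_p(x) + v_p(y) = 1 + 2 = 3. (Direct check: xy = 1208350 = 13^3 · (550).)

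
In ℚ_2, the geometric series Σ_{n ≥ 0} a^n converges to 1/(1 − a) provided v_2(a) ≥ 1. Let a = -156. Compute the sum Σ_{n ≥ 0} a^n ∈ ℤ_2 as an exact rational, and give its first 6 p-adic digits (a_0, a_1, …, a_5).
Σ a^n = 1/(1 − a) = 1/157;  first 6 digits = (1, 0, 1, 0, 1, 1)

v_2(a) = 2 ≥ 1, so the series converges in ℤ_2 to 1/(1 − a) = 1/(1 − (-156)) = 1/157. Expand this rational in ℤ_2: compute digits iteratively via d_i = x_i mod 2, x_{i+1} = (x_i − d_i)/2. The first 6 digits are (1, 0, 1, 0, 1, 1).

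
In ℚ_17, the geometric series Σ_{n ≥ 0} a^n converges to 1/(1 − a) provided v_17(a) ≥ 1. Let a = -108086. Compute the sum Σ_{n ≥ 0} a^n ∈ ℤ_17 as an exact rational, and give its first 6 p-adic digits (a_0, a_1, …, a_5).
Σ a^n = 1/(1 − a) = 1/108087;  first 6 digits = (1, 0, 0, 12, 15, 16)

v_17(a) = 3 ≥ 1, so the series converges in ℤ_17 to 1/(1 − a) = 1/(1 − (-108086)) = 1/108087. Expand this rational in ℤ_17: compute digits iteratively via d_i = x_i mod 17, x_{i+1} = (x_i − d_i)/17. The first 6 digits are (1, 0, 0, 12, 15, 16).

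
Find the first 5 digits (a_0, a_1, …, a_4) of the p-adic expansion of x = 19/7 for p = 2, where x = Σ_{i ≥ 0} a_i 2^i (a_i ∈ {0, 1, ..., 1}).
(a_0, …, a_4) = (1, 0, 1, 0, 1)

v_2(19/7) = 0 (numerator and denominator both coprime to 2), so x ∈ ℤ_2^×. Compute digits iteratively via a_i = x_i mod 2, x_{i+1} = (x_i − a_i)/2, with x_0 = x:
  x_0 = 19/7;  a_0 = 1;  x_1 = (x_0 − 1)/2 = 6/7
  x_1 = 6/7;  a_1 = 0;  x_2 = (x_1 − 0)/2 = 3/7
  x_2 = 3/7;  a_2 = 1;  x_3 = (x_2 − 1)/2 = -2/7
  x_3 = -2/7;  a_3 = 0;  x_4 = (x_3 − 0)/2 = -1/7
  x_4 = -1/7;  a_4 = 1;  x_5 = (x_4 − 1)/2 = -4/7
Digits: (1, 0, 1, 0, 1).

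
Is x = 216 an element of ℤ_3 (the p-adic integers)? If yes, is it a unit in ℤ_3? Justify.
x ∈ ℤ_3 but not a unit; v_3(x) = 3 > 0

ℤ_3 = {x ∈ ℚ_3 : v_3(x) ≥ 0} and ℤ_3^× = {x ∈ ℤ_3 : v_3(x) = 0}. Here v_3(216) = v_3(num) − v_3(den) = 3; compare against these criteria.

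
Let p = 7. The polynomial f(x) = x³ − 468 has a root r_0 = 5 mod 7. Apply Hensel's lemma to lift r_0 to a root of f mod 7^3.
r_2 = 5 (mod 343)

Hensel: r_{i+1} = r_i − f(r_i)/f′(r_i) mod 7^{i+2}, where f′(x) = 3x². Iterate:
  r_0 = 5 (mod 7)
  r_1 = 5 (mod 49)
  r_2 = 5 (mod 343)
Final: r = 5 with f(r) ≡ 0 mod 7^3.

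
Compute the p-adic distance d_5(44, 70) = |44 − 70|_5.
d_5(44, 70) = 1

Step 1 — x − y = 44 − 70 = -26. Step 2 — v_5(-26) = 0 (factor: -26 = −(5^0 · 26); the sign does not affect v_p). Step 3 — |x − y|_5 = 5^{0} = 1.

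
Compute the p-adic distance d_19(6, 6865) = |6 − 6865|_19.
d_19(6, 6865) = 1/6859

Step 1 — x − y = 6 − 6865 = -6859. Step 2 — v_19(-6859) = 3 (factor: -6859 = −(19^3 · 1); the sign does not affect v_p). Step 3 — |x − y|_19 = 19^{-3} = 1/6859.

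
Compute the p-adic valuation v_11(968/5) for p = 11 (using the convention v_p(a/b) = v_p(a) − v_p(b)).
v_11(968/5) = 2

Factor powers of 11 from the numerator and denominator of the reduced fraction: 968 = 11^2 · 8 and 5 = 11^0 · 5. Apply v_p(a/b) = v_p(a) − v_p(b): v_11(968/5) = 2 − 0 = 2.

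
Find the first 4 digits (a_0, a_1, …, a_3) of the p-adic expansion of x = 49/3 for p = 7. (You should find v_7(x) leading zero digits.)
(a_0, …, a_3) = (0, 0, 5, 4)

v_7(49/3) = 2, so a_0 = ... = a_1 = 0. Factor out: x = 7^2 · u with u = 1/3 a unit in ℤ_7. Expand u iteratively via a_{v+i} = u_i mod 7, u_{i+1} = (u_i − a_{v+i})/7:
  u_0 = 1/3;  a_2 = 5;  u_1 = (u_0 − 5)/7 = -2/3
  u_1 = -2/3;  a_3 = 4;  u_2 = (u_1 − 4)/7 = -2/3
Digits: (0, 0, 5, 4).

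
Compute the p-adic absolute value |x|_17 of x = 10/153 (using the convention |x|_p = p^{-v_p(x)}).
|10/153|_17 = 17

Step 1 — compute v_17(x) by factoring powers of 17 out of the numerator and denominator: v_17(10/153) = -1. Step 2 — apply |x|_p = p^{-v_p(x)} = 17^{1} = 17.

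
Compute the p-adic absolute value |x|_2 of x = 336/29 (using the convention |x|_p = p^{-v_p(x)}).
|336/29|_2 = 1/16

Step 1 — compute v_2(x) by factoring powers of 2 out of the numerator and denominator: v_2(336/29) = 4. Step 2 — apply |x|_p = p^{-v_p(x)} = 2^{-4} = 1/16.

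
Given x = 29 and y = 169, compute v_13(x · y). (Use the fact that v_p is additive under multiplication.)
v_13(4901) = 2

v_p(x) = 0 (factor: 29 = 13^0 · 29); v_p(y) = 2 (factor: 169 = 13^2 · 1). Additivity: v_p(xy) = v_p(x) + v_p(y) = 0 + 2 = 2. (Direct check: xy = 4901 = 13^2 · (29).)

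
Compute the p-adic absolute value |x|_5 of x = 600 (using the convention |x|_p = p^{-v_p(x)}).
|600|_5 = 1/25

Step 1 — compute v_5(x) by factoring powers of 5 out of the numerator and denominator: v_5(600) = 2. Step 2 — apply |x|_p = p^{-v_p(x)} = 5^{-2} = 1/25.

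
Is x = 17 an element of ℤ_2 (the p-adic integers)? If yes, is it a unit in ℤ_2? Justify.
x ∈ ℤ_2^× (unit); v_2(x) = 0

ℤ_2 = {x ∈ ℚ_2 : v_2(x) ≥ 0} and ℤ_2^× = {x ∈ ℤ_2 : v_2(x) = 0}. Here v_2(17) = v_2(num) − v_2(den) = 0; compare against these criteria.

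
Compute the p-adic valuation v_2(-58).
v_2(-58) = 1

v_2(n) is the largest exponent k such that 2^k divides n. Factor out: -58 = -2^1 · 29. (Sign doesn't affect v_p.) So v_2(-58) = 1.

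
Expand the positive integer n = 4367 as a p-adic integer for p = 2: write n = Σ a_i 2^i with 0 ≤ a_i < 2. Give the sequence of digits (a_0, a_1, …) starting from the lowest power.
(a_0, a_1, …) = (1, 1, 1, 1, 0, 0, 0, 0, 1, 0, 0, 0, 1)

Repeated division by 2 gives the digits low-to-high: 4367 = 1 + 1·2^1 + 1·2^2 + 1·2^3 + 1·2^8 + 1·2^12. Digit sequence: (1, 1, 1, 1, 0, 0, 0, 0, 1, 0, 0, 0, 1).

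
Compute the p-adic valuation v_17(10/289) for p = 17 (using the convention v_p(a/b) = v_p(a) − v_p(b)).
v_17(10/289) = -2

Factor powers of 17 from the numerator and denominator of the reduced fraction: 10 = 17^0 · 10 and 289 = 17^2 · 1. Apply v_p(a/b) = v_p(a) − v_p(b): v_17(10/289) = 0 − 2 = -2.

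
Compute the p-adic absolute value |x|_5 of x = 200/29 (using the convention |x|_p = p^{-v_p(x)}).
|200/29|_5 = 1/25

Step 1 — compute v_5(x) by factoring powers of 5 out of the numerator and denominator: v_5(200/29) = 2. Step 2 — apply |x|_p = p^{-v_p(x)} = 5^{-2} = 1/25.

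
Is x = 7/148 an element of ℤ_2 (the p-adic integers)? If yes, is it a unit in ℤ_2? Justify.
x ∉ ℤ_2 (v_2(x) = -2 < 0)

ℤ_2 = {x ∈ ℚ_2 : v_2(x) ≥ 0} and ℤ_2^× = {x ∈ ℤ_2 : v_2(x) = 0}. Here v_2(7/148) = v_2(num) − v_2(den) = -2; compare against these criteria.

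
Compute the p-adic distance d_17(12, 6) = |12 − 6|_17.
d_17(12, 6) = 1

Step 1 — x − y = 12 − 6 = 6. Step 2 — v_17(6) = 0 (factor: 6 = (17^0 · 6); the sign does not affect v_p). Step 3 — |x − y|_17 = 17^{0} = 1.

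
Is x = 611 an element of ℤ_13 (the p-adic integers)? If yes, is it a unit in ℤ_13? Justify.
x ∈ ℤ_13 but not a unit; v_13(x) = 1 > 0

ℤ_13 = {x ∈ ℚ_13 : v_13(x) ≥ 0} and ℤ_13^× = {x ∈ ℤ_13 : v_13(x) = 0}. Here v_13(611) = v_13(num) − v_13(den) = 1; compare against these criteria.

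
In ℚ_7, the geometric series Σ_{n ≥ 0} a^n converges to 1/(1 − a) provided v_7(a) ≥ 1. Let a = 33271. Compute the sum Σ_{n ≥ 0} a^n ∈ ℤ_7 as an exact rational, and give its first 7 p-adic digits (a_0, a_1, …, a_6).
Σ a^n = 1/(1 − a) = -1/33270;  first 7 digits = (1, 0, 0, 6, 6, 1, 1)

v_7(a) = 3 ≥ 1, so the series converges in ℤ_7 to 1/(1 − a) = 1/(1 − 33271) = -1/33270. Expand this rational in ℤ_7: compute digits iteratively via d_i = x_i mod 7, x_{i+1} = (x_i − d_i)/7. The first 7 digits are (1, 0, 0, 6, 6, 1, 1).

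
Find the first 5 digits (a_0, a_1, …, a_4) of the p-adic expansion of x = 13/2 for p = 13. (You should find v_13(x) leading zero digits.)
(a_0, …, a_4) = (0, 7, 6, 6, 6)

v_13(13/2) = 1, so a_0 = ... = a_0 = 0. Factor out: x = 13^1 · u with u = 1/2 a unit in ℤ_13. Expand u iteratively via a_{v+i} = u_i mod 13, u_{i+1} = (u_i − a_{v+i})/13:
  u_0 = 1/2;  a_1 = 7;  u_1 = (u_0 − 7)/13 = -1/2
  u_1 = -1/2;  a_2 = 6;  u_2 = (u_1 − 6)/13 = -1/2
  u_2 = -1/2;  a_3 = 6;  u_3 = (u_2 − 6)/13 = -1/2
  u_3 = -1/2;  a_4 = 6;  u_4 = (u_3 − 6)/13 = -1/2
Digits: (0, 7, 6, 6, 6).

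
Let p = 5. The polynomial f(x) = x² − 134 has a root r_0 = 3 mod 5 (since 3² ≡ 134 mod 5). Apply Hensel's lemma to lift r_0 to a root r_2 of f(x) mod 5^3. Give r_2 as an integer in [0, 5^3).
r_2 = 3 (mod 125)

Hensel's recurrence: r_{i+1} = r_i − f(r_i)·(f′(r_i))^{-1} mod 5^{i+2}, with f′(x) = 2x. Iterate:
  r_0 = 3 (mod 5)
  r_1 = 3 (mod 25)
  r_2 = 3 (mod 125)
Final: r_2 = 3, and one checks f(r_2) ≡ 0 mod 5^3.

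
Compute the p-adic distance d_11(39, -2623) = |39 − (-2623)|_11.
d_11(39, -2623) = 1/1331

Step 1 — x − y = 39 − (-2623) = 2662. Step 2 — v_11(2662) = 3 (factor: 2662 = (11^3 · 2); the sign does not affect v_p). Step 3 — |x − y|_11 = 11^{-3} = 1/1331.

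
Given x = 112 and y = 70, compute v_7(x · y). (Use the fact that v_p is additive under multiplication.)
v_7(7840) = 2

v_p(x) = 1 (factor: 112 = 7^1 · 16); v_p(y) = 1 (factor: 70 = 7^1 · 10). Additivity: v_p(xy) = v_p(x) + v_p(y) = 1 + 1 = 2. (Direct check: xy = 7840 = 7^2 · (160).)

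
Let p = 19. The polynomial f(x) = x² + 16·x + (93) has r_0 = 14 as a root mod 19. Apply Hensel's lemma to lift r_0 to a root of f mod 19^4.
r_3 = 41263 (mod 130321)

Hensel: r_{i+1} = r_i − f(r_i)·(f′(r_i))^{-1} mod 19^{i+2}, f′(x) = 2x + 16. Iterate:
  r_0 = 14 (mod 19)
  r_1 = 109 (mod 361)
  r_2 = 109 (mod 6859)
  r_3 = 41263 (mod 130321)
Final: r = 41263 satisfies f(r) ≡ 0 mod 19^4.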